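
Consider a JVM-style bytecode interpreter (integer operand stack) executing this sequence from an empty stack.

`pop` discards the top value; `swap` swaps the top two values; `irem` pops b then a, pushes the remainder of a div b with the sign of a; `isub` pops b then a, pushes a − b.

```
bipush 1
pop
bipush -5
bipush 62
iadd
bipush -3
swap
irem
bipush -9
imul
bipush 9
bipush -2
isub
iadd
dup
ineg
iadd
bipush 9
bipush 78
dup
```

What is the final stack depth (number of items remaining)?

4

bipush 1  -> [1]
pop       -> []
bipush -5 -> [-5]
bipush 62 -> [-5, 62]
iadd      -> [57]
bipush -3 -> [57, -3]
swap      -> [-3, 57]
irem      -> [-3]
bipush -9 -> [-3, -9]
imul      -> [27]
bipush 9  -> [27, 9]
bipush -2 -> [27, 9, -2]
isub      -> [27, 11]
iadd      -> [38]
dup       -> [38, 38]
ineg      -> [38, -38]
iadd      -> [0]
bipush 9  -> [0, 9]
bipush 78 -> [0, 9, 78]
dup       -> [0, 9, 78, 78]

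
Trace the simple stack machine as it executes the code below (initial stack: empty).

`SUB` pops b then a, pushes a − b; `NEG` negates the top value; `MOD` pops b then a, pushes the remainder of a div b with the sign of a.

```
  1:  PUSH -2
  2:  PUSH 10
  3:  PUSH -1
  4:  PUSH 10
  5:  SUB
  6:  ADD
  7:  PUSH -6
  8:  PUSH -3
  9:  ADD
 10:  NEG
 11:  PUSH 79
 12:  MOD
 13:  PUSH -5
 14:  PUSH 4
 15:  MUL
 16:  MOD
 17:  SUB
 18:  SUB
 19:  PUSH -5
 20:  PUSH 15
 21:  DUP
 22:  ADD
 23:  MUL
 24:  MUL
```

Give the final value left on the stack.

PUSH -2 → [-2]
PUSH 10 → [-2, 10]
PUSH -1 → [-2, 10, -1]
PUSH 10 → [-2, 10, -1, 10]
SUB     → [-2, 10, -11]
ADD     → [-2, -1]
PUSH -6 → [-2, -1, -6]
PUSH -3 → [-2, -1, -6, -3]
ADD     → [-2, -1, -9]
NEG     → [-2, -1, 9]
PUSH 79 → [-2, -1, 9, 79]
MOD     → [-2, -1, 9]
PUSH -5 → [-2, -1, 9, -5]
PUSH 4  → [-2, -1, 9, -5, 4]
MUL     → [-2, -1, 9, -20]
MOD     → [-2, -1, 9]
SUB     → [-2, -10]
SUB     → [8]
PUSH -5 → [8, -5]
PUSH 15 → [8, -5, 15]
DUP     → [8, -5, 15, 15]
ADD     → [8, -5, 30]
MUL     → [8, -150]
MUL     → [-1200]

-1200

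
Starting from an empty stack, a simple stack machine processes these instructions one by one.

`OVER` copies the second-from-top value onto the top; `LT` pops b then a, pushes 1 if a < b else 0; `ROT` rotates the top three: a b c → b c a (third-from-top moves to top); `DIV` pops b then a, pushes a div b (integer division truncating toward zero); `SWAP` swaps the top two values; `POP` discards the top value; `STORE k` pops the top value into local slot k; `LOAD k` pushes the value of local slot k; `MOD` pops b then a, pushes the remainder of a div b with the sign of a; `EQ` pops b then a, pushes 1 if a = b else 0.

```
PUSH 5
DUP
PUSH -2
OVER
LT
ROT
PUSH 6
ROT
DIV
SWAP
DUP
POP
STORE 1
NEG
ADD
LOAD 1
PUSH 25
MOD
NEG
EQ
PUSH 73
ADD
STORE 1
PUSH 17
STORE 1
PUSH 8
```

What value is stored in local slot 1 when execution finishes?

17

PUSH 5  : [5]
DUP     : [5, 5]
PUSH -2 : [5, 5, -2]
OVER    : [5, 5, -2, 5]
LT      : [5, 5, 1]
ROT     : [5, 1, 5]
PUSH 6  : [5, 1, 5, 6]
ROT     : [5, 5, 6, 1]
DIV     : [5, 5, 6]
SWAP    : [5, 6, 5]
DUP     : [5, 6, 5, 5]
POP     : [5, 6, 5]
STORE 1 : [5, 6]
NEG     : [5, -6]
ADD     : [-1]
LOAD 1  : [-1, 5]
PUSH 25 : [-1, 5, 25]
MOD     : [-1, 5]
NEG     : [-1, -5]
EQ      : [0]
PUSH 73 : [0, 73]
ADD     : [73]
STORE 1 : []
PUSH 17 : [17]
STORE 1 : []
PUSH 8  : [8]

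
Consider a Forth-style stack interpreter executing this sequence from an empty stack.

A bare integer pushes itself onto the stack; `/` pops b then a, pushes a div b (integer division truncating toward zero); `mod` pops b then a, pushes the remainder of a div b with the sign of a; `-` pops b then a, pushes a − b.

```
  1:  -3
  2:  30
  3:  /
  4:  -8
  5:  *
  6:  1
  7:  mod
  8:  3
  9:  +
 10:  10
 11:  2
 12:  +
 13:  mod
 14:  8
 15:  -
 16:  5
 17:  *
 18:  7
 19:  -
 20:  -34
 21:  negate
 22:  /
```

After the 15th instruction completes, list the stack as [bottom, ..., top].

-3  -> [-3]
30  -> [-3, 30]
/   -> [0]
-8  -> [0, -8]
*   -> [0]
1   -> [0, 1]
mod -> [0]
3   -> [0, 3]
+   -> [3]
10  -> [3, 10]
2   -> [3, 10, 2]
+   -> [3, 12]
mod -> [3]
8   -> [3, 8]
-   -> [-5]

[-5]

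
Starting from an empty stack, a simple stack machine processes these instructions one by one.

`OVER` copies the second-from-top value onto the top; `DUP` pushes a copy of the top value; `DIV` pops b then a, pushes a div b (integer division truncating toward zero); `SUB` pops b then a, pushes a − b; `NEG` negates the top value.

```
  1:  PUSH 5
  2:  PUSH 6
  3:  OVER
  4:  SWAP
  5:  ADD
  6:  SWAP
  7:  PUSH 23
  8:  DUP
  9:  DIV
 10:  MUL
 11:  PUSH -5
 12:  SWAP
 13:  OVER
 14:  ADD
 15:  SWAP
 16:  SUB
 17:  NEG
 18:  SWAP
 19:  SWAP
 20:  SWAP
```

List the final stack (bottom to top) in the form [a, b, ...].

[-5, 11]

PUSH 5  -> 5
PUSH 6  -> 5 6
OVER    -> 5 6 5
SWAP    -> 5 5 6
ADD     -> 5 11
SWAP    -> 11 5
PUSH 23 -> 11 5 23
DUP     -> 11 5 23 23
DIV     -> 11 5 1
MUL     -> 11 5
PUSH -5 -> 11 5 -5
SWAP    -> 11 -5 5
OVER    -> 11 -5 5 -5
ADD     -> 11 -5 0
SWAP    -> 11 0 -5
SUB     -> 11 5
NEG     -> 11 -5
SWAP    -> -5 11
SWAP    -> 11 -5
SWAP    -> -5 11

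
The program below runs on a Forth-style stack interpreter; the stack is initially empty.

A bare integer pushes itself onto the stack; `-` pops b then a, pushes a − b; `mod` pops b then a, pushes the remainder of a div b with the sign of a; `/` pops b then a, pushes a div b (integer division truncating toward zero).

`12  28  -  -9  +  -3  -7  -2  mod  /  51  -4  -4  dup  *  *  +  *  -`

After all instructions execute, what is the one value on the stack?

14

12  -> [12]
28  -> [12, 28]
-   -> [-16]
-9  -> [-16, -9]
+   -> [-25]
-3  -> [-25, -3]
-7  -> [-25, -3, -7]
-2  -> [-25, -3, -7, -2]
mod -> [-25, -3, -1]
/   -> [-25, 3]
51  -> [-25, 3, 51]
-4  -> [-25, 3, 51, -4]
-4  -> [-25, 3, 51, -4, -4]
dup -> [-25, 3, 51, -4, -4, -4]
*   -> [-25, 3, 51, -4, 16]
*   -> [-25, 3, 51, -64]
+   -> [-25, 3, -13]
*   -> [-25, -39]
-   -> [14]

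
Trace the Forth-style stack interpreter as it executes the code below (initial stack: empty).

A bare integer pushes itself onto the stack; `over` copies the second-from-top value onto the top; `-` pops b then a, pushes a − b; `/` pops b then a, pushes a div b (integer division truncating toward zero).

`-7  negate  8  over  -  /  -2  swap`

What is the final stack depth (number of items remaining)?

-7      -7
negate  7
8       7 8
over    7 8 7
-       7 1
/       7
-2      7 -2
swap    -2 7

2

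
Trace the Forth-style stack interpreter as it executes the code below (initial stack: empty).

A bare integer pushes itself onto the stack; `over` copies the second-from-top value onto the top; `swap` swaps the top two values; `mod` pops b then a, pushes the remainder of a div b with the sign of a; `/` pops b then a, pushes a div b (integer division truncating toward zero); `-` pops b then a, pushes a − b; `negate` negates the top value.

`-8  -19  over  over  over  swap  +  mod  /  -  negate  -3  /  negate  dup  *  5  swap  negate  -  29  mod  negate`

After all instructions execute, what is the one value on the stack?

-14

-8     : -8
-19    : -8 -19
over   : -8 -19 -8
over   : -8 -19 -8 -19
over   : -8 -19 -8 -19 -8
swap   : -8 -19 -8 -8 -19
+      : -8 -19 -8 -27
mod    : -8 -19 -8
/      : -8 2
-      : -10
negate : 10
-3     : 10 -3
/      : -3
negate : 3
dup    : 3 3
*      : 9
5      : 9 5
swap   : 5 9
negate : 5 -9
-      : 14
29     : 14 29
mod    : 14
negate : -14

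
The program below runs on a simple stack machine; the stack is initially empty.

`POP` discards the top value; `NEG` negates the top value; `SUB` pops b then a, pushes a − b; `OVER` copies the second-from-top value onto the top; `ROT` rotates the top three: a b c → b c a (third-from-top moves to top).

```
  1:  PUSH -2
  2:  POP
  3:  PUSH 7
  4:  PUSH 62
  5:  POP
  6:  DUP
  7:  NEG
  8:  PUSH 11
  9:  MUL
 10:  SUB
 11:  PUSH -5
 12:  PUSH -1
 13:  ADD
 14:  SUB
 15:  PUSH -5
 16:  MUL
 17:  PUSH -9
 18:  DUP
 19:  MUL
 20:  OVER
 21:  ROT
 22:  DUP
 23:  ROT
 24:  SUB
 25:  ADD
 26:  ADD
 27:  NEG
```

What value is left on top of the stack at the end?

369

PUSH -2 -> -2
POP     -> (empty)
PUSH 7  -> 7
PUSH 62 -> 7 62
POP     -> 7
DUP     -> 7 7
NEG     -> 7 -7
PUSH 11 -> 7 -7 11
MUL     -> 7 -77
SUB     -> 84
PUSH -5 -> 84 -5
PUSH -1 -> 84 -5 -1
ADD     -> 84 -6
SUB     -> 90
PUSH -5 -> 90 -5
MUL     -> -450
PUSH -9 -> -450 -9
DUP     -> -450 -9 -9
MUL     -> -450 81
OVER    -> -450 81 -450
ROT     -> 81 -450 -450
DUP     -> 81 -450 -450 -450
ROT     -> 81 -450 -450 -450
SUB     -> 81 -450 0
ADD     -> 81 -450
ADD     -> -369
NEG     -> 369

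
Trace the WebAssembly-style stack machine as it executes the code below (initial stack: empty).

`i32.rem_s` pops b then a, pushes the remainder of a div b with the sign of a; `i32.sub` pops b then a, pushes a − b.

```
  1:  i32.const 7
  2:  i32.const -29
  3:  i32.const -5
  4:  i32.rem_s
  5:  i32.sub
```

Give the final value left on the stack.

11

i32.const 7   : [7]
i32.const -29 : [7, -29]
i32.const -5  : [7, -29, -5]
i32.rem_s     : [7, -4]
i32.sub       : [11]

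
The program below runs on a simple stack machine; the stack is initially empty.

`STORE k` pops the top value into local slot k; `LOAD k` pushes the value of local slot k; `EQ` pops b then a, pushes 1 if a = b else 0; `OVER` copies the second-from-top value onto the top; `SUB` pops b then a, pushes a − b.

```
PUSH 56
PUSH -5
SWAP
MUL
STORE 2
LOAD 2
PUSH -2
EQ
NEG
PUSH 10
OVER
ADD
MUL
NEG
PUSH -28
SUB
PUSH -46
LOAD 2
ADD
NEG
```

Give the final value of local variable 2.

-280

PUSH 56   56
PUSH -5   56 -5
SWAP      -5 56
MUL       -280
STORE 2   (empty)
LOAD 2    -280
PUSH -2   -280 -2
EQ        0
NEG       0
PUSH 10   0 10
OVER      0 10 0
ADD       0 10
MUL       0
NEG       0
PUSH -28  0 -28
SUB       28
PUSH -46  28 -46
LOAD 2    28 -46 -280
ADD       28 -326
NEG       28 326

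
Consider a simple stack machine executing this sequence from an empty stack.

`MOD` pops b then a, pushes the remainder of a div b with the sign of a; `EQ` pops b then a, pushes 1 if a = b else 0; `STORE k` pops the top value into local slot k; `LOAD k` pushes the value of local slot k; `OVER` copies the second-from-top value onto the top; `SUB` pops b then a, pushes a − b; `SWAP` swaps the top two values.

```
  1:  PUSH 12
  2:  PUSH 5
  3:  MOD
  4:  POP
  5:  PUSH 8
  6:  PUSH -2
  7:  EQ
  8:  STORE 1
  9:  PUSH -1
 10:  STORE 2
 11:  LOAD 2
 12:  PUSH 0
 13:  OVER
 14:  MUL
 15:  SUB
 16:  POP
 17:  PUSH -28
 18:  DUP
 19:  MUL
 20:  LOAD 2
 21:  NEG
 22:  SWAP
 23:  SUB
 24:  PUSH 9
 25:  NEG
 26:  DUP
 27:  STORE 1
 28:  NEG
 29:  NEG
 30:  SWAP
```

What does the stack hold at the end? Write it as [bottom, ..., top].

PUSH 12  → [12]
PUSH 5   → [12, 5]
MOD      → [2]
POP      → []
PUSH 8   → [8]
PUSH -2  → [8, -2]
EQ       → [0]
STORE 1  → []
PUSH -1  → [-1]
STORE 2  → []
LOAD 2   → [-1]
PUSH 0   → [-1, 0]
OVER     → [-1, 0, -1]
MUL      → [-1, 0]
SUB      → [-1]
POP      → []
PUSH -28 → [-28]
DUP      → [-28, -28]
MUL      → [784]
LOAD 2   → [784, -1]
NEG      → [784, 1]
SWAP     → [1, 784]
SUB      → [-783]
PUSH 9   → [-783, 9]
NEG      → [-783, -9]
DUP      → [-783, -9, -9]
STORE 1  → [-783, -9]
NEG      → [-783, 9]
NEG      → [-783, -9]
SWAP     → [-9, -783]

[-9, -783]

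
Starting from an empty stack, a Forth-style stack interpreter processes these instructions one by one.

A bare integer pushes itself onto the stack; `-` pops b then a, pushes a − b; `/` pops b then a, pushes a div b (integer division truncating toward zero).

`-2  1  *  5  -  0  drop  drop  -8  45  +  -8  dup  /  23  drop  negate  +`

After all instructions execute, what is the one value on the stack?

-2     → -2
1      → -2 1
*      → -2
5      → -2 5
-      → -7
0      → -7 0
drop   → -7
drop   → (empty)
-8     → -8
45     → -8 45
+      → 37
-8     → 37 -8
dup    → 37 -8 -8
/      → 37 1
23     → 37 1 23
drop   → 37 1
negate → 37 -1
+      → 36

36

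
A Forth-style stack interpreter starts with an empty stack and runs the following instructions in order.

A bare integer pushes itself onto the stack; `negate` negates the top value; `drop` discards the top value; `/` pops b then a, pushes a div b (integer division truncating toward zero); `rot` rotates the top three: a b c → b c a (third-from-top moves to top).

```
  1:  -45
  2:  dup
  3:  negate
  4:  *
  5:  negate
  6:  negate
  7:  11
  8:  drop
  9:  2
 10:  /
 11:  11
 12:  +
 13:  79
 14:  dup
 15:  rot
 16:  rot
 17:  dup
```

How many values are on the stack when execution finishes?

-45     -45
dup     -45 -45
negate  -45 45
*       -2025
negate  2025
negate  -2025
11      -2025 11
drop    -2025
2       -2025 2
/       -1012
11      -1012 11
+       -1001
79      -1001 79
dup     -1001 79 79
rot     79 79 -1001
rot     79 -1001 79
dup     79 -1001 79 79

4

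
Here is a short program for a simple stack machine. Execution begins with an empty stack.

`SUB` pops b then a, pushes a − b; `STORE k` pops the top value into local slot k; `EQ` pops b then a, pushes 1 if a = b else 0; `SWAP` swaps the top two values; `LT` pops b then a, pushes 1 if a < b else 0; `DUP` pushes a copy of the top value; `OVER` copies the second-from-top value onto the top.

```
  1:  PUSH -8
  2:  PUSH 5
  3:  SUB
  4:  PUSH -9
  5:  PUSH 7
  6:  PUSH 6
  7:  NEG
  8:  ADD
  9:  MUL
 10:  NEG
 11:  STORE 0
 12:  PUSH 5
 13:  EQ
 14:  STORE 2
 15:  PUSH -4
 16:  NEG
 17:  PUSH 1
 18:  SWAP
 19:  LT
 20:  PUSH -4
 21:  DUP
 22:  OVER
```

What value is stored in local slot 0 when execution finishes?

9

PUSH -8  [-8]
PUSH 5   [-8, 5]
SUB      [-13]
PUSH -9  [-13, -9]
PUSH 7   [-13, -9, 7]
PUSH 6   [-13, -9, 7, 6]
NEG      [-13, -9, 7, -6]
ADD      [-13, -9, 1]
MUL      [-13, -9]
NEG      [-13, 9]
STORE 0  [-13]
PUSH 5   [-13, 5]
EQ       [0]
STORE 2  []
PUSH -4  [-4]
NEG      [4]
PUSH 1   [4, 1]
SWAP     [1, 4]
LT       [1]
PUSH -4  [1, -4]
DUP      [1, -4, -4]
OVER     [1, -4, -4, -4]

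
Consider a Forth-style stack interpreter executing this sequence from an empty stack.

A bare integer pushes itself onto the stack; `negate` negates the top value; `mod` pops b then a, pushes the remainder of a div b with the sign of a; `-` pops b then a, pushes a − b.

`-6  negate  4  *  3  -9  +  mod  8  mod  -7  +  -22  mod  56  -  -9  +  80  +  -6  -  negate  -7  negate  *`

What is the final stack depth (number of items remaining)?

1

-6     → -6
negate → 6
4      → 6 4
*      → 24
3      → 24 3
-9     → 24 3 -9
+      → 24 -6
mod    → 0
8      → 0 8
mod    → 0
-7     → 0 -7
+      → -7
-22    → -7 -22
mod    → -7
56     → -7 56
-      → -63
-9     → -63 -9
+      → -72
80     → -72 80
+      → 8
-6     → 8 -6
-      → 14
negate → -14
-7     → -14 -7
negate → -14 7
*      → -98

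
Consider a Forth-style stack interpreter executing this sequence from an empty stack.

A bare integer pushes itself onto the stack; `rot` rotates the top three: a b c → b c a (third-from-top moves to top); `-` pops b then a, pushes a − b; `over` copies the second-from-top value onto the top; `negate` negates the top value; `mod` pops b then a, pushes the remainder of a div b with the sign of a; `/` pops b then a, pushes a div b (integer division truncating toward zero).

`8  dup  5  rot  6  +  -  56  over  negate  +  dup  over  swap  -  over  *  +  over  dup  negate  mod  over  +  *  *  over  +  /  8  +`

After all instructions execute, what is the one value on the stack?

8

8      : [8]
dup    : [8, 8]
5      : [8, 8, 5]
rot    : [8, 5, 8]
6      : [8, 5, 8, 6]
+      : [8, 5, 14]
-      : [8, -9]
56     : [8, -9, 56]
over   : [8, -9, 56, -9]
negate : [8, -9, 56, 9]
+      : [8, -9, 65]
dup    : [8, -9, 65, 65]
over   : [8, -9, 65, 65, 65]
swap   : [8, -9, 65, 65, 65]
-      : [8, -9, 65, 0]
over   : [8, -9, 65, 0, 65]
*      : [8, -9, 65, 0]
+      : [8, -9, 65]
over   : [8, -9, 65, -9]
dup    : [8, -9, 65, -9, -9]
negate : [8, -9, 65, -9, 9]
mod    : [8, -9, 65, 0]
over   : [8, -9, 65, 0, 65]
+      : [8, -9, 65, 65]
*      : [8, -9, 4225]
*      : [8, -38025]
over   : [8, -38025, 8]
+      : [8, -38017]
/      : [0]
8      : [0, 8]
+      : [8]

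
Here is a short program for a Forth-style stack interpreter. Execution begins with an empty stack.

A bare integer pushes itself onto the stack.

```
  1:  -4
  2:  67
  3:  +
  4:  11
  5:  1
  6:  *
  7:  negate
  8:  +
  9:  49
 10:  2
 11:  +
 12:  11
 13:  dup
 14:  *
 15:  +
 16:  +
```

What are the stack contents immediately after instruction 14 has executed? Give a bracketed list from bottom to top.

[52, 51, 121]

-4     → -4
67     → -4 67
+      → 63
11     → 63 11
1      → 63 11 1
*      → 63 11
negate → 63 -11
+      → 52
49     → 52 49
2      → 52 49 2
+      → 52 51
11     → 52 51 11
dup    → 52 51 11 11
*      → 52 51 121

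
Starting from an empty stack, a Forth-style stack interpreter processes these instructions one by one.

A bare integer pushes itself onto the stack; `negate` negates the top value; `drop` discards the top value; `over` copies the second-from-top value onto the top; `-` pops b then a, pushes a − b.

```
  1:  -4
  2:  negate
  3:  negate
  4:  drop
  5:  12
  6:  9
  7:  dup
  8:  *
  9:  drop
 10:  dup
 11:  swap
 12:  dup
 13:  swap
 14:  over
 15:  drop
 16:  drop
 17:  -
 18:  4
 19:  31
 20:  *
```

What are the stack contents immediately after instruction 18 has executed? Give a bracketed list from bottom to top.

-4     -> [-4]
negate -> [4]
negate -> [-4]
drop   -> []
12     -> [12]
9      -> [12, 9]
dup    -> [12, 9, 9]
*      -> [12, 81]
drop   -> [12]
dup    -> [12, 12]
swap   -> [12, 12]
dup    -> [12, 12, 12]
swap   -> [12, 12, 12]
over   -> [12, 12, 12, 12]
drop   -> [12, 12, 12]
drop   -> [12, 12]
-      -> [0]
4      -> [0, 4]

[0, 4]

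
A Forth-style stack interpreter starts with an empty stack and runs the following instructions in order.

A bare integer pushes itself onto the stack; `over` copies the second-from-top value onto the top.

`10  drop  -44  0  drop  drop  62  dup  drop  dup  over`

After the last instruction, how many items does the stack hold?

3

10   → 10
drop → (empty)
-44  → -44
0    → -44 0
drop → -44
drop → (empty)
62   → 62
dup  → 62 62
drop → 62
dup  → 62 62
over → 62 62 62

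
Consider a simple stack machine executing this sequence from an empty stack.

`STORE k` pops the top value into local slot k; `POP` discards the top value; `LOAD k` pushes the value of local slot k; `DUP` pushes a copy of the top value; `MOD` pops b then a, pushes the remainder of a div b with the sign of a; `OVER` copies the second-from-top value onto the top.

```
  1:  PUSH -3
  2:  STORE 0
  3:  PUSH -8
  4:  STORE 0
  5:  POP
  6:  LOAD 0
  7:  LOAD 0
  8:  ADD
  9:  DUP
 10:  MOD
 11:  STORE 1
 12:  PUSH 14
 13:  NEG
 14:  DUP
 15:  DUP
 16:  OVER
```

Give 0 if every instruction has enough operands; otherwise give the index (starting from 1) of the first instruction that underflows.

PUSH -3 : -3
STORE 0 : (empty)
PUSH -8 : -8
STORE 0 : (empty)
POP  — needs 1 operand, stack has 0 → underflow

5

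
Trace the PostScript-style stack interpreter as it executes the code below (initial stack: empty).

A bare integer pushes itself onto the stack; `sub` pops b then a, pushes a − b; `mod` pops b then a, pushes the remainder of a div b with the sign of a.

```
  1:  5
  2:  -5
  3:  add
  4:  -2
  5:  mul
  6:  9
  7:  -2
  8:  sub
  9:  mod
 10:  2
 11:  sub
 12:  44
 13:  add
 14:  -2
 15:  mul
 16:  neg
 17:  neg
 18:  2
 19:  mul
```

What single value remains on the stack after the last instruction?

5   : 5
-5  : 5 -5
add : 0
-2  : 0 -2
mul : 0
9   : 0 9
-2  : 0 9 -2
sub : 0 11
mod : 0
2   : 0 2
sub : -2
44  : -2 44
add : 42
-2  : 42 -2
mul : -84
neg : 84
neg : -84
2   : -84 2
mul : -168

-168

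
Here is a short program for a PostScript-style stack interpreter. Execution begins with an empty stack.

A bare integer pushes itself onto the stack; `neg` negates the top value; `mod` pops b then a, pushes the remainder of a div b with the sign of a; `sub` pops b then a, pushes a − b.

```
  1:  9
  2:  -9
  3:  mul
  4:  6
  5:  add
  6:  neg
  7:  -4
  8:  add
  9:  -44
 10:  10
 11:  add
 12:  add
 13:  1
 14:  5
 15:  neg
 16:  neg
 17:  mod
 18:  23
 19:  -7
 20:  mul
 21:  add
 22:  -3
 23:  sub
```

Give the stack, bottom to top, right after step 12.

9    9
-9   9 -9
mul  -81
6    -81 6
add  -75
neg  75
-4   75 -4
add  71
-44  71 -44
10   71 -44 10
add  71 -34
add  37

[37]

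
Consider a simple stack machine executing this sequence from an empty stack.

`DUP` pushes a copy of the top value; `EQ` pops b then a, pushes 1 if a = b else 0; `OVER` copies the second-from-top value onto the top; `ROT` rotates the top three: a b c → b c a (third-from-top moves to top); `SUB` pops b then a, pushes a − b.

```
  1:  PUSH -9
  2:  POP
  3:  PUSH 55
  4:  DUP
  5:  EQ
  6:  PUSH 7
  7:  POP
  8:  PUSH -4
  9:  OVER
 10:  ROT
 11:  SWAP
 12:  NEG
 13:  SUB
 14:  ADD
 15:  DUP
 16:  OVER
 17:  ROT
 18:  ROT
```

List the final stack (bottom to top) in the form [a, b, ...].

[-2, -2, -2]

PUSH -9  -9
POP      (empty)
PUSH 55  55
DUP      55 55
EQ       1
PUSH 7   1 7
POP      1
PUSH -4  1 -4
OVER     1 -4 1
ROT      -4 1 1
SWAP     -4 1 1
NEG      -4 1 -1
SUB      -4 2
ADD      -2
DUP      -2 -2
OVER     -2 -2 -2
ROT      -2 -2 -2
ROT      -2 -2 -2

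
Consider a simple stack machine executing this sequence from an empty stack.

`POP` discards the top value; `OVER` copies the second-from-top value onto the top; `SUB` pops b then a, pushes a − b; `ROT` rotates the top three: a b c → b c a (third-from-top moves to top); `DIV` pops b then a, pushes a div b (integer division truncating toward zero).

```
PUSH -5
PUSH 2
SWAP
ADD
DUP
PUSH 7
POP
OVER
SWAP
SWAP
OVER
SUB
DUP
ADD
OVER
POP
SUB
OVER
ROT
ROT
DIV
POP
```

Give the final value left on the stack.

-3

PUSH -5 → -5
PUSH 2  → -5 2
SWAP    → 2 -5
ADD     → -3
DUP     → -3 -3
PUSH 7  → -3 -3 7
POP     → -3 -3
OVER    → -3 -3 -3
SWAP    → -3 -3 -3
SWAP    → -3 -3 -3
OVER    → -3 -3 -3 -3
SUB     → -3 -3 0
DUP     → -3 -3 0 0
ADD     → -3 -3 0
OVER    → -3 -3 0 -3
POP     → -3 -3 0
SUB     → -3 -3
OVER    → -3 -3 -3
ROT     → -3 -3 -3
ROT     → -3 -3 -3
DIV     → -3 1
POP     → -3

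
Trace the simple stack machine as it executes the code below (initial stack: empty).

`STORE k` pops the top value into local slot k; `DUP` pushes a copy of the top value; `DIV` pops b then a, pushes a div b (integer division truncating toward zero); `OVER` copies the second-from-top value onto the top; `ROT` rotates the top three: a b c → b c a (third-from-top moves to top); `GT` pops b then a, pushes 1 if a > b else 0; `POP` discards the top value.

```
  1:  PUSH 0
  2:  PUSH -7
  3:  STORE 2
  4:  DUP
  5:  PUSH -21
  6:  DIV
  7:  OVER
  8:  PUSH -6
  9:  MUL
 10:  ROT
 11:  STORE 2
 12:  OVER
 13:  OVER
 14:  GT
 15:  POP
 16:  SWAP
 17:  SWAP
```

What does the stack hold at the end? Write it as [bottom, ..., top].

PUSH 0    0
PUSH -7   0 -7
STORE 2   0
DUP       0 0
PUSH -21  0 0 -21
DIV       0 0
OVER      0 0 0
PUSH -6   0 0 0 -6
MUL       0 0 0
ROT       0 0 0
STORE 2   0 0
OVER      0 0 0
OVER      0 0 0 0
GT        0 0 0
POP       0 0
SWAP      0 0
SWAP      0 0

[0, 0]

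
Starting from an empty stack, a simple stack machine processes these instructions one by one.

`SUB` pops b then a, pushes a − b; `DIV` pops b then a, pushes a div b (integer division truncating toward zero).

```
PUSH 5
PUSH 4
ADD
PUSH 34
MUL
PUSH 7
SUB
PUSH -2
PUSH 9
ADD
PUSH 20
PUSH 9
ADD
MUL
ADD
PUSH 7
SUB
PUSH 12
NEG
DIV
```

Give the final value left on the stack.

PUSH 5  : 5
PUSH 4  : 5 4
ADD     : 9
PUSH 34 : 9 34
MUL     : 306
PUSH 7  : 306 7
SUB     : 299
PUSH -2 : 299 -2
PUSH 9  : 299 -2 9
ADD     : 299 7
PUSH 20 : 299 7 20
PUSH 9  : 299 7 20 9
ADD     : 299 7 29
MUL     : 299 203
ADD     : 502
PUSH 7  : 502 7
SUB     : 495
PUSH 12 : 495 12
NEG     : 495 -12
DIV     : -41

-41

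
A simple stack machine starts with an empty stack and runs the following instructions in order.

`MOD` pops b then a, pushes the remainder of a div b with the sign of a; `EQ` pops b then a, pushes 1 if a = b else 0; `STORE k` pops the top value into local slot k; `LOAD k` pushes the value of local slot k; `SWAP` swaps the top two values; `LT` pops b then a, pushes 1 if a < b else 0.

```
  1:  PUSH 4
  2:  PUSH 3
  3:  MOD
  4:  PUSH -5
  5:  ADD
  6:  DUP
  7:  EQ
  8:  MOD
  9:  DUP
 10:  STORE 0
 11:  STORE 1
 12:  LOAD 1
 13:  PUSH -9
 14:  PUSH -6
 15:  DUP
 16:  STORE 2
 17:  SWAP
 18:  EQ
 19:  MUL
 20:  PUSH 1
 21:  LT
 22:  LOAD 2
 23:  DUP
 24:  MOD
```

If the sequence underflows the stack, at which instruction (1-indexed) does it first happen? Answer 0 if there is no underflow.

PUSH 4  -> [4]
PUSH 3  -> [4, 3]
MOD     -> [1]
PUSH -5 -> [1, -5]
ADD     -> [-4]
DUP     -> [-4, -4]
EQ      -> [1]
MOD  — needs 2 operands, stack has 1 → underflow

8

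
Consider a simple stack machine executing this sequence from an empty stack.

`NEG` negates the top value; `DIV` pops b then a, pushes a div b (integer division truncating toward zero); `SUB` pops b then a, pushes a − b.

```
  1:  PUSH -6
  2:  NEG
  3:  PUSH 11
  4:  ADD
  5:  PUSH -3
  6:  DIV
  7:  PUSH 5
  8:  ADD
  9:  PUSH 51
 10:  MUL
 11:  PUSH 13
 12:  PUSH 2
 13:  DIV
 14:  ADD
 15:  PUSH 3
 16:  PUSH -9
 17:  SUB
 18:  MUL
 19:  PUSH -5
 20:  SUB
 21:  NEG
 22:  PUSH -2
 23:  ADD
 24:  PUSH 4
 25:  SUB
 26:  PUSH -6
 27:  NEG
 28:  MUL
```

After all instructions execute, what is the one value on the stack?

PUSH -6 -> [-6]
NEG     -> [6]
PUSH 11 -> [6, 11]
ADD     -> [17]
PUSH -3 -> [17, -3]
DIV     -> [-5]
PUSH 5  -> [-5, 5]
ADD     -> [0]
PUSH 51 -> [0, 51]
MUL     -> [0]
PUSH 13 -> [0, 13]
PUSH 2  -> [0, 13, 2]
DIV     -> [0, 6]
ADD     -> [6]
PUSH 3  -> [6, 3]
PUSH -9 -> [6, 3, -9]
SUB     -> [6, 12]
MUL     -> [72]
PUSH -5 -> [72, -5]
SUB     -> [77]
NEG     -> [-77]
PUSH -2 -> [-77, -2]
ADD     -> [-79]
PUSH 4  -> [-79, 4]
SUB     -> [-83]
PUSH -6 -> [-83, -6]
NEG     -> [-83, 6]
MUL     -> [-498]

-498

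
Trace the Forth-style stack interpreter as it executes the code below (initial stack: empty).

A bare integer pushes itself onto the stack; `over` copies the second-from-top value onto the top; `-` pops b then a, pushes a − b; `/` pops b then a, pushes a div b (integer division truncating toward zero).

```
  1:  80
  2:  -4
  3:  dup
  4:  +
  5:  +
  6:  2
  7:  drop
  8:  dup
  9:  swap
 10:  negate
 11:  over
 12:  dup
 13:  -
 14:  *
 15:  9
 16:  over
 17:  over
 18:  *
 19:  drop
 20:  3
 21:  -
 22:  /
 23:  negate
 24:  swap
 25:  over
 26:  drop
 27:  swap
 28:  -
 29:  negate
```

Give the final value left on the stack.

80     : 80
-4     : 80 -4
dup    : 80 -4 -4
+      : 80 -8
+      : 72
2      : 72 2
drop   : 72
dup    : 72 72
swap   : 72 72
negate : 72 -72
over   : 72 -72 72
dup    : 72 -72 72 72
-      : 72 -72 0
*      : 72 0
9      : 72 0 9
over   : 72 0 9 0
over   : 72 0 9 0 9
*      : 72 0 9 0
drop   : 72 0 9
3      : 72 0 9 3
-      : 72 0 6
/      : 72 0
negate : 72 0
swap   : 0 72
over   : 0 72 0
drop   : 0 72
swap   : 72 0
-      : 72
negate : -72

-72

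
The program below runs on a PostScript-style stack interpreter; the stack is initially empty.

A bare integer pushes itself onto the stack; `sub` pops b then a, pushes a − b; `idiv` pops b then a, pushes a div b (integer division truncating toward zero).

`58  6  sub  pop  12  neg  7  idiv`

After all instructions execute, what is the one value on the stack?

58    58
6     58 6
sub   52
pop   (empty)
12    12
neg   -12
7     -12 7
idiv  -1

-1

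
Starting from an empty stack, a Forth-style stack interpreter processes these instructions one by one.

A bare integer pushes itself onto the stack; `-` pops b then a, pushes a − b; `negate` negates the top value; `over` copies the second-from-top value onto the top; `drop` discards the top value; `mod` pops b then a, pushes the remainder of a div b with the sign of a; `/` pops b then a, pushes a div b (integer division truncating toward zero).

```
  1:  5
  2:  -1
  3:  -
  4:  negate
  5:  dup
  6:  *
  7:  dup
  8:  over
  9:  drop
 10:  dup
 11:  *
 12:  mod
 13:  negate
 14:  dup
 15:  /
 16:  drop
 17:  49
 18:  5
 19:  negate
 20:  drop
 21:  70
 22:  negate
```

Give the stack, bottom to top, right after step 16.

[]

5       5
-1      5 -1
-       6
negate  -6
dup     -6 -6
*       36
dup     36 36
over    36 36 36
drop    36 36
dup     36 36 36
*       36 1296
mod     36
negate  -36
dup     -36 -36
/       1
drop    (empty)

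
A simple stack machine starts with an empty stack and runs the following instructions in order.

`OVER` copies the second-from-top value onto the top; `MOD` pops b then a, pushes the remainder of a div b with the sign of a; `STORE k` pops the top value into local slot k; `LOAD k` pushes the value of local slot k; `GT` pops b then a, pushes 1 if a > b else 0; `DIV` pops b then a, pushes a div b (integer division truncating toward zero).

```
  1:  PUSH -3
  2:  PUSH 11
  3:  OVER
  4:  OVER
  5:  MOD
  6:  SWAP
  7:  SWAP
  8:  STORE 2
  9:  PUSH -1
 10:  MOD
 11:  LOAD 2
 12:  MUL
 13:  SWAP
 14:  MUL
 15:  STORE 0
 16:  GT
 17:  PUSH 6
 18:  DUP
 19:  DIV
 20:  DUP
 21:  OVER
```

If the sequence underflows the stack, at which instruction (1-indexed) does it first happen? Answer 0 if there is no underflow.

PUSH -3 → [-3]
PUSH 11 → [-3, 11]
OVER    → [-3, 11, -3]
OVER    → [-3, 11, -3, 11]
MOD     → [-3, 11, -3]
SWAP    → [-3, -3, 11]
SWAP    → [-3, 11, -3]
STORE 2 → [-3, 11]
PUSH -1 → [-3, 11, -1]
MOD     → [-3, 0]
LOAD 2  → [-3, 0, -3]
MUL     → [-3, 0]
SWAP    → [0, -3]
MUL     → [0]
STORE 0 → []
GT  — needs 2 operands, stack has 0 → underflow

16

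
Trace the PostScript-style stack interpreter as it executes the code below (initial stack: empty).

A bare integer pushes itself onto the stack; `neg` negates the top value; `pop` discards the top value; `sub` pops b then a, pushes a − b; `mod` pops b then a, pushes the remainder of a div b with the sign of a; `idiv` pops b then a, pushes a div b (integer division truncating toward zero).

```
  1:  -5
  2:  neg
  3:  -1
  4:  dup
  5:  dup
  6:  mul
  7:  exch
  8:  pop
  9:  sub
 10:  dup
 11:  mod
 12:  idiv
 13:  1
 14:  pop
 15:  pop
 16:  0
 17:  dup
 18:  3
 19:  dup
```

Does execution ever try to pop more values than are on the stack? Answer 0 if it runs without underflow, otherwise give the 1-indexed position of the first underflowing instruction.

12

-5    [-5]
neg   [5]
-1    [5, -1]
dup   [5, -1, -1]
dup   [5, -1, -1, -1]
mul   [5, -1, 1]
exch  [5, 1, -1]
pop   [5, 1]
sub   [4]
dup   [4, 4]
mod   [0]
idiv  — needs 2 operands, stack has 1 → underflow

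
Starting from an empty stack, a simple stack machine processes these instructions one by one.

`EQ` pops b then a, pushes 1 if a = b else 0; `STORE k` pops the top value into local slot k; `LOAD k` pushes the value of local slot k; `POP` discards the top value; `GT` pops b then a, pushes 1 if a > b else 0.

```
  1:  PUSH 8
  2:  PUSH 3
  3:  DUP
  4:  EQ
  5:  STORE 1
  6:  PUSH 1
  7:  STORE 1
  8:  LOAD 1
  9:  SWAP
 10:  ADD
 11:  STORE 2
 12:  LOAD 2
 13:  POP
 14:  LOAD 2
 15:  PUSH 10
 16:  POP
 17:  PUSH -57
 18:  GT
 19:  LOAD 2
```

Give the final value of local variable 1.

1

PUSH 8   -> 8
PUSH 3   -> 8 3
DUP      -> 8 3 3
EQ       -> 8 1
STORE 1  -> 8
PUSH 1   -> 8 1
STORE 1  -> 8
LOAD 1   -> 8 1
SWAP     -> 1 8
ADD      -> 9
STORE 2  -> (empty)
LOAD 2   -> 9
POP      -> (empty)
LOAD 2   -> 9
PUSH 10  -> 9 10
POP      -> 9
PUSH -57 -> 9 -57
GT       -> 1
LOAD 2   -> 1 9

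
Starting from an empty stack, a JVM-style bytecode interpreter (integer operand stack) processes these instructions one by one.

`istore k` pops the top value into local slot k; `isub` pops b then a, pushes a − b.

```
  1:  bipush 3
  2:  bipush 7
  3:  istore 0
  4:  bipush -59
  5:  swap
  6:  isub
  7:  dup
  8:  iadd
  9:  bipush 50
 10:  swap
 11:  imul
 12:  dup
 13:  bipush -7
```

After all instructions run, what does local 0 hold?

7

bipush 3   : 3
bipush 7   : 3 7
istore 0   : 3
bipush -59 : 3 -59
swap       : -59 3
isub       : -62
dup        : -62 -62
iadd       : -124
bipush 50  : -124 50
swap       : 50 -124
imul       : -6200
dup        : -6200 -6200
bipush -7  : -6200 -6200 -7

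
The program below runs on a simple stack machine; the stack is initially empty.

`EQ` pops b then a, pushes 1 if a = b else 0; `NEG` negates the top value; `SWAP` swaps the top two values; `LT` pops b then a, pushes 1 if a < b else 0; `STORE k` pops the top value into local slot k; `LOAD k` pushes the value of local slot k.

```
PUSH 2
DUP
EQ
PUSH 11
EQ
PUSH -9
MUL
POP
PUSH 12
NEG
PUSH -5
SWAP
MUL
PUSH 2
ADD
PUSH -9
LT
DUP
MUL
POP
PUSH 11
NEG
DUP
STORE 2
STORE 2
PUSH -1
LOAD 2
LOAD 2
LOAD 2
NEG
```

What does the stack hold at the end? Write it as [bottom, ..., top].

[-1, -11, -11, 11]

PUSH 2  → [2]
DUP     → [2, 2]
EQ      → [1]
PUSH 11 → [1, 11]
EQ      → [0]
PUSH -9 → [0, -9]
MUL     → [0]
POP     → []
PUSH 12 → [12]
NEG     → [-12]
PUSH -5 → [-12, -5]
SWAP    → [-5, -12]
MUL     → [60]
PUSH 2  → [60, 2]
ADD     → [62]
PUSH -9 → [62, -9]
LT      → [0]
DUP     → [0, 0]
MUL     → [0]
POP     → []
PUSH 11 → [11]
NEG     → [-11]
DUP     → [-11, -11]
STORE 2 → [-11]
STORE 2 → []
PUSH -1 → [-1]
LOAD 2  → [-1, -11]
LOAD 2  → [-1, -11, -11]
LOAD 2  → [-1, -11, -11, -11]
NEG     → [-1, -11, -11, 11]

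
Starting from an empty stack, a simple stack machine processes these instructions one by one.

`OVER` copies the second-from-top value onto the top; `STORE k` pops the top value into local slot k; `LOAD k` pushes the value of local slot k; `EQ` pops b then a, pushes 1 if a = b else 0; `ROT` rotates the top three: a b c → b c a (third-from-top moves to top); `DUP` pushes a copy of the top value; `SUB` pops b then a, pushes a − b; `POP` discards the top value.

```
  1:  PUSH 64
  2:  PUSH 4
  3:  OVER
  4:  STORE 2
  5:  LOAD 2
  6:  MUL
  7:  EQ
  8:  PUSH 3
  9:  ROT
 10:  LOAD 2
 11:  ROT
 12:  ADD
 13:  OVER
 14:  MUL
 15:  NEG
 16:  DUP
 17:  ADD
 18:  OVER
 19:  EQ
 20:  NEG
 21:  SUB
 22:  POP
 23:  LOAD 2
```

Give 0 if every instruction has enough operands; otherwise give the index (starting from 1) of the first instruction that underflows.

PUSH 64 → [64]
PUSH 4  → [64, 4]
OVER    → [64, 4, 64]
STORE 2 → [64, 4]
LOAD 2  → [64, 4, 64]
MUL     → [64, 256]
EQ      → [0]
PUSH 3  → [0, 3]
ROT  — needs 3 operands, stack has 2 → underflow

9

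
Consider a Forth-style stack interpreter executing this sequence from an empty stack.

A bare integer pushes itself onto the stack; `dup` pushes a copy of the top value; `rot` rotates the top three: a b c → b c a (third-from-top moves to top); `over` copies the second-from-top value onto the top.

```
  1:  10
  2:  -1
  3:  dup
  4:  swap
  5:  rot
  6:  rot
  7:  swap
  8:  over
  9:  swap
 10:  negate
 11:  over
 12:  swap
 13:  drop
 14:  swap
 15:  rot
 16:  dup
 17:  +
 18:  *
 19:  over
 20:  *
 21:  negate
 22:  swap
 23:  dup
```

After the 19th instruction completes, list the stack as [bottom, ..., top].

[-1, -1, 2, -1]

10      10
-1      10 -1
dup     10 -1 -1
swap    10 -1 -1
rot     -1 -1 10
rot     -1 10 -1
swap    -1 -1 10
over    -1 -1 10 -1
swap    -1 -1 -1 10
negate  -1 -1 -1 -10
over    -1 -1 -1 -10 -1
swap    -1 -1 -1 -1 -10
drop    -1 -1 -1 -1
swap    -1 -1 -1 -1
rot     -1 -1 -1 -1
dup     -1 -1 -1 -1 -1
+       -1 -1 -1 -2
*       -1 -1 2
over    -1 -1 2 -1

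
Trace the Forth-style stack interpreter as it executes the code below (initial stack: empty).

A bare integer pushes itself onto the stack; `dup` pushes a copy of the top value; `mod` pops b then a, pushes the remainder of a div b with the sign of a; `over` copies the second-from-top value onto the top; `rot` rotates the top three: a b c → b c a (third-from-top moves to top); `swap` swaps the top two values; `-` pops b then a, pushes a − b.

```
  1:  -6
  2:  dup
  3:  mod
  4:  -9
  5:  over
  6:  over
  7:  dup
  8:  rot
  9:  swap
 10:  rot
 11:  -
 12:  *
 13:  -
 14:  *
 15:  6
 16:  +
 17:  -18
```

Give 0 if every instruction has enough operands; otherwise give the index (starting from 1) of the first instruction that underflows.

0

-6   → -6
dup  → -6 -6
mod  → 0
-9   → 0 -9
over → 0 -9 0
over → 0 -9 0 -9
dup  → 0 -9 0 -9 -9
rot  → 0 -9 -9 -9 0
swap → 0 -9 -9 0 -9
rot  → 0 -9 0 -9 -9
-    → 0 -9 0 0
*    → 0 -9 0
-    → 0 -9
*    → 0
6    → 0 6
+    → 6
-18  → 6 -18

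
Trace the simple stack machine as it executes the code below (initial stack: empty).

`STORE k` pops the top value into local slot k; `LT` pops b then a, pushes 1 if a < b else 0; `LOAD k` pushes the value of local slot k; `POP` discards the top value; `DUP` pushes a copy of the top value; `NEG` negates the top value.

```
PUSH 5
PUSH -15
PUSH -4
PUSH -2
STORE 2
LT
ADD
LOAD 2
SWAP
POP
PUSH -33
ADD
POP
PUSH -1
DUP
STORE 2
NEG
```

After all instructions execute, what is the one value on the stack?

1

PUSH 5   -> [5]
PUSH -15 -> [5, -15]
PUSH -4  -> [5, -15, -4]
PUSH -2  -> [5, -15, -4, -2]
STORE 2  -> [5, -15, -4]
LT       -> [5, 1]
ADD      -> [6]
LOAD 2   -> [6, -2]
SWAP     -> [-2, 6]
POP      -> [-2]
PUSH -33 -> [-2, -33]
ADD      -> [-35]
POP      -> []
PUSH -1  -> [-1]
DUP      -> [-1, -1]
STORE 2  -> [-1]
NEG      -> [1]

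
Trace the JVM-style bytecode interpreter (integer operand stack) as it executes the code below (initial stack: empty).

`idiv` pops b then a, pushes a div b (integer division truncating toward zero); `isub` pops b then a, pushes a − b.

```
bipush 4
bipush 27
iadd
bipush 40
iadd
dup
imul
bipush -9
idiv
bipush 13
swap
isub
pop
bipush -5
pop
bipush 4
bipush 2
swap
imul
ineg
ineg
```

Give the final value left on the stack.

bipush 4  -> [4]
bipush 27 -> [4, 27]
iadd      -> [31]
bipush 40 -> [31, 40]
iadd      -> [71]
dup       -> [71, 71]
imul      -> [5041]
bipush -9 -> [5041, -9]
idiv      -> [-560]
bipush 13 -> [-560, 13]
swap      -> [13, -560]
isub      -> [573]
pop       -> []
bipush -5 -> [-5]
pop       -> []
bipush 4  -> [4]
bipush 2  -> [4, 2]
swap      -> [2, 4]
imul      -> [8]
ineg      -> [-8]
ineg      -> [8]

8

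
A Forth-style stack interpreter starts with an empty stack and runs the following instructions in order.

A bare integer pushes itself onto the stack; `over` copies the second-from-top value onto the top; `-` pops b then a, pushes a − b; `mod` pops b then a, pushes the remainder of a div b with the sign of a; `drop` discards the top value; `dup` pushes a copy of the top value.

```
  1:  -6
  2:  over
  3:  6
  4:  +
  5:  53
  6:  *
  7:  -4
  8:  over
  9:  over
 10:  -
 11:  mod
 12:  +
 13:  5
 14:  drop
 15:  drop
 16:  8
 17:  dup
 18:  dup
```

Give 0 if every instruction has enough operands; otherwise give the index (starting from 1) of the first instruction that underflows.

2

-6 → [-6]
over  — needs 2 operands, stack has 1 → underflow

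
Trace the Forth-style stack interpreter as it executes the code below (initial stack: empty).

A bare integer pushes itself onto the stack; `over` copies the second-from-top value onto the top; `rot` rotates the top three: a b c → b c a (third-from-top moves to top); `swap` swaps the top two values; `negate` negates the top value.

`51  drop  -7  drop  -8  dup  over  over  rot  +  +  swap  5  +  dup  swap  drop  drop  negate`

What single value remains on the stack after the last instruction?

24

51     -> 51
drop   -> (empty)
-7     -> -7
drop   -> (empty)
-8     -> -8
dup    -> -8 -8
over   -> -8 -8 -8
over   -> -8 -8 -8 -8
rot    -> -8 -8 -8 -8
+      -> -8 -8 -16
+      -> -8 -24
swap   -> -24 -8
5      -> -24 -8 5
+      -> -24 -3
dup    -> -24 -3 -3
swap   -> -24 -3 -3
drop   -> -24 -3
drop   -> -24
negate -> 24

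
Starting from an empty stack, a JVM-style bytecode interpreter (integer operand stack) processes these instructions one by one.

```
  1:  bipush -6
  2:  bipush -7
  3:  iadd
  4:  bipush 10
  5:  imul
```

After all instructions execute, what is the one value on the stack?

bipush -6 → [-6]
bipush -7 → [-6, -7]
iadd      → [-13]
bipush 10 → [-13, 10]
imul      → [-130]

-130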